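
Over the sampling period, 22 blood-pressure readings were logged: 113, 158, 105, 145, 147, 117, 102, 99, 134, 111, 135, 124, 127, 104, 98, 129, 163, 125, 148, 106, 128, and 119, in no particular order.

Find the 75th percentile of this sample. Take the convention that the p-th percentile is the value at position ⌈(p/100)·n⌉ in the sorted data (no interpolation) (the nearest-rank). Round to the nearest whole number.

135

Sorted: 98, 99, 102, 104, 105, 106, 111, 113, 117, 119, 124, 125, 127, 128, 129, 134, 135, 145, 147, 148, 158, 163.
n = 22.
Position = ⌈75/100 · 22⌉ = ⌈16.5⌉ = 17.
The value at rank 17 is 135.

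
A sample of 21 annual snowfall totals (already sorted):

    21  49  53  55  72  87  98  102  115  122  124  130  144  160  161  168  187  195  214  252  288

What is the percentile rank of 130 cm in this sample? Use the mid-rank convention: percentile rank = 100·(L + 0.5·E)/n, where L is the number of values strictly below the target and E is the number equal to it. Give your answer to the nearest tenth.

Count below 130: L = 11; count equal: E = 1; n = 21.
Percentile rank = 100·(11 + 0.5·1)/21 = 100·11.5/21 = 54.76.

54.8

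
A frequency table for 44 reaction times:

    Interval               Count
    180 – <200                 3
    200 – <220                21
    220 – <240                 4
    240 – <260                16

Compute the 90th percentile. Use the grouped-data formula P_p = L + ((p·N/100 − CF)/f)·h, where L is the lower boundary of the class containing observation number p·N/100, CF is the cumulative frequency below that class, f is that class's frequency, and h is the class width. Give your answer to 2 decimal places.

254.50

N = 44; target position k = 90/100 · 44 = 39.6.
Cumulative frequencies: 3, 24, 28, 44.
Observation 39.6 falls in the class 240 – <260.
L = 240, CF = 28, f = 16, h = 20.
P90 = 240 + ((39.6 − 28)/16)·20 = 240 + 14.5 = 254.5.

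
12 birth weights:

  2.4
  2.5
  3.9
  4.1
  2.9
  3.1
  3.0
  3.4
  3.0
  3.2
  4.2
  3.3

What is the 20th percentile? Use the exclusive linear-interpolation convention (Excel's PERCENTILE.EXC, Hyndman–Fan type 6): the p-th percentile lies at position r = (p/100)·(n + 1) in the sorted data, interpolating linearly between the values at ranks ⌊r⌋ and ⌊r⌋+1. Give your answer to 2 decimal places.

Sorted: 2.4, 2.5, 2.9, 3.0, 3.0, 3.1, 3.2, 3.3, 3.4, 3.9, 4.1, 4.2.
n = 12.
r = (20/100)·(12 + 1) = 2.6.
Rank 2 is 2.5 and rank 3 is 2.9.
Interpolate: 2.5 + 0.6·(2.9 − 2.5) = 2.5 + 0.6·0.4 = 2.74.

2.74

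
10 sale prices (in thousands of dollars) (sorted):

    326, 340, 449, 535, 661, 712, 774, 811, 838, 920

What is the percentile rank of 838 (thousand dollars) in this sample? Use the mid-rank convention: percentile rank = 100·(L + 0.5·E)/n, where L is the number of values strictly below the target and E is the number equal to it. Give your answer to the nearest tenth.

85.0

Count below 838: L = 8; count equal: E = 1; n = 10.
Percentile rank = 100·(8 + 0.5·1)/10 = 100·8.5/10 = 85.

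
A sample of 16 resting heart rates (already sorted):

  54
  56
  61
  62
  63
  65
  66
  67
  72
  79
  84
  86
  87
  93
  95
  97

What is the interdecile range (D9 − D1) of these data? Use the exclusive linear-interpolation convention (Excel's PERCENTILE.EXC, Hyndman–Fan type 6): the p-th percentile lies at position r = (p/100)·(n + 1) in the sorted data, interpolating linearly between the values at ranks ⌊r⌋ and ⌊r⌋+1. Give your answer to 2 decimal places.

n = 16.
P10: r = 1.7; ranks 1–2 are 54, 56; interpolating gives 55.4.
P90: r = 15.3; ranks 15–16 are 95, 97; interpolating gives 95.6.
Difference: 95.6 − 55.4 = 40.2.

40.20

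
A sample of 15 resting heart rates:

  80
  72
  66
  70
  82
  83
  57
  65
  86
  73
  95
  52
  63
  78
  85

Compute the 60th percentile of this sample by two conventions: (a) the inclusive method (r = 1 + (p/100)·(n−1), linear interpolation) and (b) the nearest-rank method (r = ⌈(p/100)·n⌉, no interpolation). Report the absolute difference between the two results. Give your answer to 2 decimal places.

0.80

Sorted: 52, 57, 63, 65, 66, 70, 72, 73, 78, 80, 82, 83, 85, 86, 95.
n = 15.
(a) r = 9.4; between ranks 9 (78) and 10 (80): 78.8.
(b) the nearest-rank method: rank 9 → 78.
|78.8 − 78| = 0.8.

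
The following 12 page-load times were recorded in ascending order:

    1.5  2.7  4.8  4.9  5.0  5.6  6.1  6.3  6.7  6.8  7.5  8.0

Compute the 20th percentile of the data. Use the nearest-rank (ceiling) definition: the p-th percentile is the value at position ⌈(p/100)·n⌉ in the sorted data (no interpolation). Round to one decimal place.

4.8

n = 12.
Position = ⌈20/100 · 12⌉ = ⌈2.4⌉ = 3.
The value at rank 3 is 4.8.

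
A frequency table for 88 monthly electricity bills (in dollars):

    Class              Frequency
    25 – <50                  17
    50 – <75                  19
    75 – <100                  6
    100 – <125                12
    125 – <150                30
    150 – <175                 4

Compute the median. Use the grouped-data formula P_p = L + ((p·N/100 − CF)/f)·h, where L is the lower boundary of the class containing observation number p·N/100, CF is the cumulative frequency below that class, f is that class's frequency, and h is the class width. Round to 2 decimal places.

104.17

N = 88; target position k = 50/100 · 88 = 44.
Cumulative frequencies: 17, 36, 42, 54, 84, 88.
Observation 44 falls in the class 100 – <125.
L = 100, CF = 42, f = 12, h = 25.
P50 = 100 + ((44 − 42)/12)·25 = 100 + 4.16667 = 104.167.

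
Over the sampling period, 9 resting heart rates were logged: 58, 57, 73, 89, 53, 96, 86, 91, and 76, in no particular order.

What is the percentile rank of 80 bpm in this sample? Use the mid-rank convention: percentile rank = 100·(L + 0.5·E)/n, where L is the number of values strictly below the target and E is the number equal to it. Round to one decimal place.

Sorted: 53, 57, 58, 73, 76, 86, 89, 91, 96.
Count below 80: L = 5; count equal: E = 0; n = 9.
Percentile rank = 100·(5 + 0.5·0)/9 = 100·5/9 = 55.56.

55.6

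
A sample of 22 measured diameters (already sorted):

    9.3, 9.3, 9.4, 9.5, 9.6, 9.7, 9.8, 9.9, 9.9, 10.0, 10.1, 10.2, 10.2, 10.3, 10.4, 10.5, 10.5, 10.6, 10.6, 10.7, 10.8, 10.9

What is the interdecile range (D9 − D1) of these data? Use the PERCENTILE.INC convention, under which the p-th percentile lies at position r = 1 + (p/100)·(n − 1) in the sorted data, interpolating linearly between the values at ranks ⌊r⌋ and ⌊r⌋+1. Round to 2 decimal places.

n = 22.
P10: r = 3.1; ranks 3–4 are 9.4, 9.5; interpolating gives 9.41.
P90: r = 19.9; ranks 19–20 are 10.6, 10.7; interpolating gives 10.69.
Difference: 10.69 − 9.41 = 1.28.

1.28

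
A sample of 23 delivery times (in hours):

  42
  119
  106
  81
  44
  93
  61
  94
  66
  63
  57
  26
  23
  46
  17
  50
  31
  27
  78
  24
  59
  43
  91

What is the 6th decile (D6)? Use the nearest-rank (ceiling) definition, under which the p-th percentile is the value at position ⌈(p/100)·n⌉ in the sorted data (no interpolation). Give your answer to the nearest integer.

Sorted: 17, 23, 24, 26, 27, 31, 42, 43, 44, 46, 50, 57, 59, 61, 63, 66, 78, 81, 91, 93, 94, 106, 119.
n = 23.
Position = ⌈60/100 · 23⌉ = ⌈13.8⌉ = 14.
The value at rank 14 is 61.

61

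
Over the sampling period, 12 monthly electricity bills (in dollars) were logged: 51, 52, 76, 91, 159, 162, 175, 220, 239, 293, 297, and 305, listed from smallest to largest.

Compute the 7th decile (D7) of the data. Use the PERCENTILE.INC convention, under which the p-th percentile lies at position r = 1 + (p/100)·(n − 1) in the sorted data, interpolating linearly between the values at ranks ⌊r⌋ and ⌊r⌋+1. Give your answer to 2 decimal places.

233.30

n = 12.
r = 1 + (70/100)·(12 − 1) = 1 + 7.7 = 8.7.
Rank 8 is 220 and rank 9 is 239.
Interpolate: 220 + 0.7·(239 − 220) = 220 + 0.7·19 = 233.3.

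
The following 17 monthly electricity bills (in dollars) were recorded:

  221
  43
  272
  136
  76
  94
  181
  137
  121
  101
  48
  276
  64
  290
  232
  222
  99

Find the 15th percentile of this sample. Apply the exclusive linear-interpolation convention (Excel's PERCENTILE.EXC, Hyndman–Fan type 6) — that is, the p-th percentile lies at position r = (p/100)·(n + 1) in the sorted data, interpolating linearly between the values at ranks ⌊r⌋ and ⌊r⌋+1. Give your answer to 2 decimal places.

59.20

Sorted: 43, 48, 64, 76, 94, 99, 101, 121, 136, 137, 181, 221, 222, 232, 272, 276, 290.
n = 17.
r = (15/100)·(17 + 1) = 2.7.
Rank 2 is 48 and rank 3 is 64.
Interpolate: 48 + 0.7·(64 − 48) = 48 + 0.7·16 = 59.2.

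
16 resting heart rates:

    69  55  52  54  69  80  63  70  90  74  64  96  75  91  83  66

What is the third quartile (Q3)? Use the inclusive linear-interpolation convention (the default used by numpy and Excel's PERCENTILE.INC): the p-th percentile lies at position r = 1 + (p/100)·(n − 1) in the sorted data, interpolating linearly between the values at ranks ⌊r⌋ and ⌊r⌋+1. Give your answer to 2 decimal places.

80.75

Sorted: 52, 54, 55, 63, 64, 66, 69, 69, 70, 74, 75, 80, 83, 90, 91, 96.
n = 16.
r = 1 + (75/100)·(16 − 1) = 1 + 11.25 = 12.25.
Rank 12 is 80 and rank 13 is 83.
Interpolate: 80 + 0.25·(83 − 80) = 80 + 0.25·3 = 80.75.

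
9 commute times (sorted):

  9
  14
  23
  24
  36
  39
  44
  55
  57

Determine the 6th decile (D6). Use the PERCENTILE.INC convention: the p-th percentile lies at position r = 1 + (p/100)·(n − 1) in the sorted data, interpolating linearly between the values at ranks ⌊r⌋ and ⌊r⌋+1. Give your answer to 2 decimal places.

n = 9.
r = 1 + (60/100)·(9 − 1) = 1 + 4.8 = 5.8.
Rank 5 is 36 and rank 6 is 39.
Interpolate: 36 + 0.8·(39 − 36) = 36 + 0.8·3 = 38.4.

38.40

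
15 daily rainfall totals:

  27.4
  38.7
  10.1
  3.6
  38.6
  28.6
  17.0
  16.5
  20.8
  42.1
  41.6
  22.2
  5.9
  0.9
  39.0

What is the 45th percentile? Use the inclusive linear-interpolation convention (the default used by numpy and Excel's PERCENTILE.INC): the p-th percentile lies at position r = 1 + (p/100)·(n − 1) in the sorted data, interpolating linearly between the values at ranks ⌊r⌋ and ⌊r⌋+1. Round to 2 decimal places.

Sorted: 0.9, 3.6, 5.9, 10.1, 16.5, 17.0, 20.8, 22.2, 27.4, 28.6, 38.6, 38.7, 39.0, 41.6, 42.1.
n = 15.
r = 1 + (45/100)·(15 − 1) = 1 + 6.3 = 7.3.
Rank 7 is 20.8 and rank 8 is 22.2.
Interpolate: 20.8 + 0.3·(22.2 − 20.8) = 20.8 + 0.3·1.4 = 21.22.

21.22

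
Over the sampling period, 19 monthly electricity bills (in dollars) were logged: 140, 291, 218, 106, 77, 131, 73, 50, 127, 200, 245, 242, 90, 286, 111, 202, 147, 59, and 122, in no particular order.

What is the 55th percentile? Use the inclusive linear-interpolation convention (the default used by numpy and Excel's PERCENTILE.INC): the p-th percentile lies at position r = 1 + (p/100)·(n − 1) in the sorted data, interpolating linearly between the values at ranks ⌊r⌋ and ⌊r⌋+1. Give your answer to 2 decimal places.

139.10

Sorted: 50, 59, 73, 77, 90, 106, 111, 122, 127, 131, 140, 147, 200, 202, 218, 242, 245, 286, 291.
n = 19.
r = 1 + (55/100)·(19 − 1) = 1 + 9.9 = 10.9.
Rank 10 is 131 and rank 11 is 140.
Interpolate: 131 + 0.9·(140 − 131) = 131 + 0.9·9 = 139.1.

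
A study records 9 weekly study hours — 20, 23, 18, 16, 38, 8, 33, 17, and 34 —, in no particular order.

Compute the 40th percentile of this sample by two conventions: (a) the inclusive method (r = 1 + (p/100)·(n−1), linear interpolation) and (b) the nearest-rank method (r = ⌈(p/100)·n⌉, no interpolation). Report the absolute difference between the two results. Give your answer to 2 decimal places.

Sorted: 8, 16, 17, 18, 20, 23, 33, 34, 38.
n = 9.
(a) r = 4.2; between ranks 4 (18) and 5 (20): 18.4.
(b) the nearest-rank method: rank 4 → 18.
|18.4 − 18| = 0.4.

0.40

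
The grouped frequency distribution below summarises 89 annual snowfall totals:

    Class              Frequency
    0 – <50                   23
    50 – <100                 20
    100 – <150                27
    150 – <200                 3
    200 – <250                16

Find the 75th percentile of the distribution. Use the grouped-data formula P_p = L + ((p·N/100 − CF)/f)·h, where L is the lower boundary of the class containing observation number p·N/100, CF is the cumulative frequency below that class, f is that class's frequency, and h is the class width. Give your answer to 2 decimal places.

143.98

N = 89; target position k = 75/100 · 89 = 66.75.
Cumulative frequencies: 23, 43, 70, 73, 89.
Observation 66.75 falls in the class 100 – <150.
L = 100, CF = 43, f = 27, h = 50.
P75 = 100 + ((66.75 − 43)/27)·50 = 100 + 43.9815 = 143.981.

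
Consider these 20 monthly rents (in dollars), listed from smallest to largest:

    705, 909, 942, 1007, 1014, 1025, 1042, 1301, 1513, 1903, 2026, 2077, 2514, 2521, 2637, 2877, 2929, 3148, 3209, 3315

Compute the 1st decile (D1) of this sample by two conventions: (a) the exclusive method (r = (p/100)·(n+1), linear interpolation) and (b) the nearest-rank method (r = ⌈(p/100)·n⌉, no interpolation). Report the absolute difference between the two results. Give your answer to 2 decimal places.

n = 20.
(a) r = 2.1; between ranks 2 (909) and 3 (942): 912.3.
(b) the nearest-rank method: rank 2 → 909.
|912.3 − 909| = 3.3.

3.30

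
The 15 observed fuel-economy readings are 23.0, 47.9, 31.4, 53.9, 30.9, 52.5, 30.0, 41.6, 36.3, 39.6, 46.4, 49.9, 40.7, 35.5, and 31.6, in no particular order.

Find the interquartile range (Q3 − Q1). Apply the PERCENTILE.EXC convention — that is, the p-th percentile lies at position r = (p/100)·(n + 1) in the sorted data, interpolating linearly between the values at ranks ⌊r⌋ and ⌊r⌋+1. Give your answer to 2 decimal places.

16.50

Sorted: 23.0, 30.0, 30.9, 31.4, 31.6, 35.5, 36.3, 39.6, 40.7, 41.6, 46.4, 47.9, 49.9, 52.5, 53.9.
n = 15.
P25: r = 4 (integer) → 31.4.
P75: r = 12 (integer) → 47.9.
Difference: 47.9 − 31.4 = 16.5.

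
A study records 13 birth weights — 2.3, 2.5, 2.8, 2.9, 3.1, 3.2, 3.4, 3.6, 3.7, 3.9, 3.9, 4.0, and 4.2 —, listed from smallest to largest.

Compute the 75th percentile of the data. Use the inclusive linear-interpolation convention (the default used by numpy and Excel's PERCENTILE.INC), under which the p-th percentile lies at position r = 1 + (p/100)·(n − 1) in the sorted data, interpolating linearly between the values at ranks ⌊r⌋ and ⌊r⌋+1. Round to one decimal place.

3.9

n = 13.
r = 1 + (75/100)·(13 − 1) = 1 + 9 = 10.
r is an integer, so P75 is the value at rank 10: 3.9.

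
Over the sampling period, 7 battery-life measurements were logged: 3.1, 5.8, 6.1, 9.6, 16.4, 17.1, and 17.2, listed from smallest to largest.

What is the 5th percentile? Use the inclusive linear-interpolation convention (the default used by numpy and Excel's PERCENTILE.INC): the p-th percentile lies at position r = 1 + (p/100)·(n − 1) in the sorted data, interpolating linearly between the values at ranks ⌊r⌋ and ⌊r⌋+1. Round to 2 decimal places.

n = 7.
r = 1 + (5/100)·(7 − 1) = 1 + 0.3 = 1.3.
Rank 1 is 3.1 and rank 2 is 5.8.
Interpolate: 3.1 + 0.3·(5.8 − 3.1) = 3.1 + 0.3·2.7 = 3.91.

3.91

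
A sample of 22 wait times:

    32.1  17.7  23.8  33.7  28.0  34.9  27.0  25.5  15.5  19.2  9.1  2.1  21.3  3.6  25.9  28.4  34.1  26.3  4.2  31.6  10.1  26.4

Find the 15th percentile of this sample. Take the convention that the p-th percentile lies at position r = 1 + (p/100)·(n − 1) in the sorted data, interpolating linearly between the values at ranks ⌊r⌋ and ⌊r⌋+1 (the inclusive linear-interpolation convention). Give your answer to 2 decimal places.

Sorted: 2.1, 3.6, 4.2, 9.1, 10.1, 15.5, 17.7, 19.2, 21.3, 23.8, 25.5, 25.9, 26.3, 26.4, 27.0, 28.0, 28.4, 31.6, 32.1, 33.7, 34.1, 34.9.
n = 22.
r = 1 + (15/100)·(22 − 1) = 1 + 3.15 = 4.15.
Rank 4 is 9.1 and rank 5 is 10.1.
Interpolate: 9.1 + 0.15·(10.1 − 9.1) = 9.1 + 0.15·1 = 9.25.

9.25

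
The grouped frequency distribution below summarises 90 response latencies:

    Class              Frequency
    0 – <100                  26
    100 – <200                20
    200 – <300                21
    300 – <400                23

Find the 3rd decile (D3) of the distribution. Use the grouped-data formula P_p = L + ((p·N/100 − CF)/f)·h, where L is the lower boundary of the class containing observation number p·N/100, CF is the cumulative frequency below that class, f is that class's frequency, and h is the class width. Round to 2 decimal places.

105.00

N = 90; target position k = 30/100 · 90 = 27.
Cumulative frequencies: 26, 46, 67, 90.
Observation 27 falls in the class 100 – <200.
L = 100, CF = 26, f = 20, h = 100.
P30 = 100 + ((27 − 26)/20)·100 = 100 + 5 = 105.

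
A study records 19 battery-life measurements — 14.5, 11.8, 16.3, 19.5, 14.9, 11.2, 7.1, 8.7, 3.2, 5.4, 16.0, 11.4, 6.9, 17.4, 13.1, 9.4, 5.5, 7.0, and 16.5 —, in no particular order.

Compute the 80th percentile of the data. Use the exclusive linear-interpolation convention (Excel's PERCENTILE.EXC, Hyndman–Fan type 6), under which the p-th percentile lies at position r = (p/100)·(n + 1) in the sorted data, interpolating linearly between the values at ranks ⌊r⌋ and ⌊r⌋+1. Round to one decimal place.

Sorted: 3.2, 5.4, 5.5, 6.9, 7.0, 7.1, 8.7, 9.4, 11.2, 11.4, 11.8, 13.1, 14.5, 14.9, 16.0, 16.3, 16.5, 17.4, 19.5.
n = 19.
r = (80/100)·(19 + 1) = 16.
r is an integer, so P80 is the value at rank 16: 16.3.

16.3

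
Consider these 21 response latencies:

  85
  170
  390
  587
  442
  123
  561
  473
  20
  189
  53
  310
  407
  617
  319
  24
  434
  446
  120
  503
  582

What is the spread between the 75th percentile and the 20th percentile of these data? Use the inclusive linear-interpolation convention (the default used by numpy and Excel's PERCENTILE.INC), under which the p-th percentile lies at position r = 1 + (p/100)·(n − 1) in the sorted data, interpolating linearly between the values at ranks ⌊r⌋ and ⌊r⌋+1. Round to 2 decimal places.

Sorted: 20, 24, 53, 85, 120, 123, 170, 189, 310, 319, 390, 407, 434, 442, 446, 473, 503, 561, 582, 587, 617.
n = 21.
P20: r = 5 (integer) → 120.
P75: r = 16 (integer) → 473.
Difference: 473 − 120 = 353.

353.00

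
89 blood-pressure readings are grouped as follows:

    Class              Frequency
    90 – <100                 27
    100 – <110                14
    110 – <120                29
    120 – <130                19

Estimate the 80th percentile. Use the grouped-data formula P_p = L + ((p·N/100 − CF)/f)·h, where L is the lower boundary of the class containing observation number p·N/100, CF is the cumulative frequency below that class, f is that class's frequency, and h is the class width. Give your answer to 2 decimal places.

120.63

N = 89; target position k = 80/100 · 89 = 71.2.
Cumulative frequencies: 27, 41, 70, 89.
Observation 71.2 falls in the class 120 – <130.
L = 120, CF = 70, f = 19, h = 10.
P80 = 120 + ((71.2 − 70)/19)·10 = 120 + 0.631579 = 120.632.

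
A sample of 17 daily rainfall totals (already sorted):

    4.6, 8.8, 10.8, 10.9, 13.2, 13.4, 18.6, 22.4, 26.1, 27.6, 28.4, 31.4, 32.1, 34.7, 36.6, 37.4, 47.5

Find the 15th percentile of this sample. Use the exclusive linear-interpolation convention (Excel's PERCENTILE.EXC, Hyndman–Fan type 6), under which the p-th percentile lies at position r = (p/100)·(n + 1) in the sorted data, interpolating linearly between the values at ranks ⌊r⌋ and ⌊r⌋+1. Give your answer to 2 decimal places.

n = 17.
r = (15/100)·(17 + 1) = 2.7.
Rank 2 is 8.8 and rank 3 is 10.8.
Interpolate: 8.8 + 0.7·(10.8 − 8.8) = 8.8 + 0.7·2 = 10.2.

10.20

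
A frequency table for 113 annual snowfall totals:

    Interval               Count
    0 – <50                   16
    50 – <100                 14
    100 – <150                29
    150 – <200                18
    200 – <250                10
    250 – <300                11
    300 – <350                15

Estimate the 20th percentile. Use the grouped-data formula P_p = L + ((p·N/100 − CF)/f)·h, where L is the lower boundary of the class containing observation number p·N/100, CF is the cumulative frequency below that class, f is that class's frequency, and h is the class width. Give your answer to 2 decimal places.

73.57

N = 113; target position k = 20/100 · 113 = 22.6.
Cumulative frequencies: 16, 30, 59, 77, 87, 98, 113.
Observation 22.6 falls in the class 50 – <100.
L = 50, CF = 16, f = 14, h = 50.
P20 = 50 + ((22.6 − 16)/14)·50 = 50 + 23.5714 = 73.5714.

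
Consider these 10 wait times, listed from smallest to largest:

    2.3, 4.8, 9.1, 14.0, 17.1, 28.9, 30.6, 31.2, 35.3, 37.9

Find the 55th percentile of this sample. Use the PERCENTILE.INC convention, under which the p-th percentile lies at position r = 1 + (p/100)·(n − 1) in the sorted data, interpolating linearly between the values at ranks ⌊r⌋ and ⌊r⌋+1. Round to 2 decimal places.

28.31

n = 10.
r = 1 + (55/100)·(10 − 1) = 1 + 4.95 = 5.95.
Rank 5 is 17.1 and rank 6 is 28.9.
Interpolate: 17.1 + 0.95·(28.9 − 17.1) = 17.1 + 0.95·11.8 = 28.31.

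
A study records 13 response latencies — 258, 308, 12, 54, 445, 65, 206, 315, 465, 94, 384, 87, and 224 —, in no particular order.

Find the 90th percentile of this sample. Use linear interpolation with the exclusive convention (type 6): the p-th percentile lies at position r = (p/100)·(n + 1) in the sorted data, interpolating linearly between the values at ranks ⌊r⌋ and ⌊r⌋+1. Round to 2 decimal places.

Sorted: 12, 54, 65, 87, 94, 206, 224, 258, 308, 315, 384, 445, 465.
n = 13.
r = (90/100)·(13 + 1) = 12.6.
Rank 12 is 445 and rank 13 is 465.
Interpolate: 445 + 0.6·(465 − 445) = 445 + 0.6·20 = 457.

457.00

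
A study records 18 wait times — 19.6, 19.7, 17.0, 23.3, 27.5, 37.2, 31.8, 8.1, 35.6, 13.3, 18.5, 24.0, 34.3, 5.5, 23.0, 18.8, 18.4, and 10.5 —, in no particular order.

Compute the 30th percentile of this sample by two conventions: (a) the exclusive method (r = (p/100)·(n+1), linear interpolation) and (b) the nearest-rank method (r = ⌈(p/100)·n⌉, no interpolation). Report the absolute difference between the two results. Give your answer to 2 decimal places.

0.42

Sorted: 5.5, 8.1, 10.5, 13.3, 17.0, 18.4, 18.5, 18.8, 19.6, 19.7, 23.0, 23.3, 24.0, 27.5, 31.8, 34.3, 35.6, 37.2.
n = 18.
(a) r = 5.7; between ranks 5 (17.0) and 6 (18.4): 17.98.
(b) the nearest-rank method: rank 6 → 18.4.
|17.98 − 18.4| = 0.42.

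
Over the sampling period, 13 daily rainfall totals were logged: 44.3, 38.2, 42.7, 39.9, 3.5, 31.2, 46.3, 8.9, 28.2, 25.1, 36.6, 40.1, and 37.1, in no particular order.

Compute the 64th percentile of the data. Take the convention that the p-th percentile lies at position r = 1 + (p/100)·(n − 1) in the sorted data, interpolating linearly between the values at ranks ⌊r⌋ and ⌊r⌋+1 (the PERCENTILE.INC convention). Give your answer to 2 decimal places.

39.36

Sorted: 3.5, 8.9, 25.1, 28.2, 31.2, 36.6, 37.1, 38.2, 39.9, 40.1, 42.7, 44.3, 46.3.
n = 13.
r = 1 + (64/100)·(13 − 1) = 1 + 7.68 = 8.68.
Rank 8 is 38.2 and rank 9 is 39.9.
Interpolate: 38.2 + 0.68·(39.9 − 38.2) = 38.2 + 0.68·1.7 = 39.356.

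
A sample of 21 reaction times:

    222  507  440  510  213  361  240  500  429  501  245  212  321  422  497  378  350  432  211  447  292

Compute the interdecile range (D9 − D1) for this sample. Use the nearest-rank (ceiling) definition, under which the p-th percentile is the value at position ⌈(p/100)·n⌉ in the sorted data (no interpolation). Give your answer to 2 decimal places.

Sorted: 211, 212, 213, 222, 240, 245, 292, 321, 350, 361, 378, 422, 429, 432, 440, 447, 497, 500, 501, 507, 510.
n = 21.
P10: rank ⌈10/100·21⌉ = 3 → 213.
P90: rank ⌈90/100·21⌉ = 19 → 501.
Difference: 501 − 213 = 288.

288.00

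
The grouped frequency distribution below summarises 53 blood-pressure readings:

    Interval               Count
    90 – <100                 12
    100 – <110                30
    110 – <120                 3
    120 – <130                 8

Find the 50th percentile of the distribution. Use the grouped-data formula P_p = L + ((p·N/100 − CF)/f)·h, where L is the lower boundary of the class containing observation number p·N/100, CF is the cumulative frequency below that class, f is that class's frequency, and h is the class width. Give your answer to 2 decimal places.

104.83

N = 53; target position k = 50/100 · 53 = 26.5.
Cumulative frequencies: 12, 42, 45, 53.
Observation 26.5 falls in the class 100 – <110.
L = 100, CF = 12, f = 30, h = 10.
P50 = 100 + ((26.5 − 12)/30)·10 = 100 + 4.83333 = 104.833.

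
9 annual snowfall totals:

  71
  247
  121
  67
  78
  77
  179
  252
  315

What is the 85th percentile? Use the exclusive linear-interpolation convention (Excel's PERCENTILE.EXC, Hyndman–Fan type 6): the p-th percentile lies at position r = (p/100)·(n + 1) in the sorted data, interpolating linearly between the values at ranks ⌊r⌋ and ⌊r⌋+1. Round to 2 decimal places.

283.50

Sorted: 67, 71, 77, 78, 121, 179, 247, 252, 315.
n = 9.
r = (85/100)·(9 + 1) = 8.5.
Rank 8 is 252 and rank 9 is 315.
Interpolate: 252 + 0.5·(315 − 252) = 252 + 0.5·63 = 283.5.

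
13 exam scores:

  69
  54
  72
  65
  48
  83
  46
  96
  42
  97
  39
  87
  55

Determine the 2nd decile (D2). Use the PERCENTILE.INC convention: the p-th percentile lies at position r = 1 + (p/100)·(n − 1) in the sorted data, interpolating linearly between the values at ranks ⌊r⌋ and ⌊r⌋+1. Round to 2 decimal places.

46.80

Sorted: 39, 42, 46, 48, 54, 55, 65, 69, 72, 83, 87, 96, 97.
n = 13.
r = 1 + (20/100)·(13 − 1) = 1 + 2.4 = 3.4.
Rank 3 is 46 and rank 4 is 48.
Interpolate: 46 + 0.4·(48 − 46) = 46 + 0.4·2 = 46.8.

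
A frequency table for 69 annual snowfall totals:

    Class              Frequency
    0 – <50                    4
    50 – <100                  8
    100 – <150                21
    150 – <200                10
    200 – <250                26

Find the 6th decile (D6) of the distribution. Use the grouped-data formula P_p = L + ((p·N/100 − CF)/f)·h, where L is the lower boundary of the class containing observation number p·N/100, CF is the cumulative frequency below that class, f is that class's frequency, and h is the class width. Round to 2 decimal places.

192.00

N = 69; target position k = 60/100 · 69 = 41.4.
Cumulative frequencies: 4, 12, 33, 43, 69.
Observation 41.4 falls in the class 150 – <200.
L = 150, CF = 33, f = 10, h = 50.
P60 = 150 + ((41.4 − 33)/10)·50 = 150 + 42 = 192.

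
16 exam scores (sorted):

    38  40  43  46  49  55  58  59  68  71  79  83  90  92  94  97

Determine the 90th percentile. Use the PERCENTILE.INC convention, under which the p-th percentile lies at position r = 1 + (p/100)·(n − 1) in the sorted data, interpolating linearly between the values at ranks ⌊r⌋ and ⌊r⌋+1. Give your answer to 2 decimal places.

n = 16.
r = 1 + (90/100)·(16 − 1) = 1 + 13.5 = 14.5.
Rank 14 is 92 and rank 15 is 94.
Interpolate: 92 + 0.5·(94 − 92) = 92 + 0.5·2 = 93.

93.00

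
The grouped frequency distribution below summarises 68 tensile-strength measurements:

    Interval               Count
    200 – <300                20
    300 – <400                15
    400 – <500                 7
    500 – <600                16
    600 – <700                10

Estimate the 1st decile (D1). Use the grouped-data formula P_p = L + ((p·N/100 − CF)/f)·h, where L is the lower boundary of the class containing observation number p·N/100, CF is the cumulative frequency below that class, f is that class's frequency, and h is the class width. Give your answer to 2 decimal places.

N = 68; target position k = 10/100 · 68 = 6.8.
Cumulative frequencies: 20, 35, 42, 58, 68.
Observation 6.8 falls in the class 200 – <300.
L = 200, CF = 0, f = 20, h = 100.
P10 = 200 + ((6.8 − 0)/20)·100 = 200 + 34 = 234.

234.00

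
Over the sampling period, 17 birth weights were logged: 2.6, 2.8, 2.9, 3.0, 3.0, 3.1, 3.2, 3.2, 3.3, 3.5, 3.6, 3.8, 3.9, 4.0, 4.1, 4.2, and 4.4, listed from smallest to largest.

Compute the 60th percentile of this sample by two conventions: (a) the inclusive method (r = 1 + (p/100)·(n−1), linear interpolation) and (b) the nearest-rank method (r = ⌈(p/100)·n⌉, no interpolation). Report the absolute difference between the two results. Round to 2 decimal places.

n = 17.
(a) r = 10.6; between ranks 10 (3.5) and 11 (3.6): 3.56.
(b) the nearest-rank method: rank 11 → 3.6.
|3.56 − 3.6| = 0.04.

0.04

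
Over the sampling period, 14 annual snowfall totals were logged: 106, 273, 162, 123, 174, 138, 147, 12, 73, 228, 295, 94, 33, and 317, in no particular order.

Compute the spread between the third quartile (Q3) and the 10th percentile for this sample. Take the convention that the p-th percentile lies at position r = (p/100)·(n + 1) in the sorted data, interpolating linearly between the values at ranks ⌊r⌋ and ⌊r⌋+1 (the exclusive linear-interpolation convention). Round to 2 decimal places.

216.75

Sorted: 12, 33, 73, 94, 106, 123, 138, 147, 162, 174, 228, 273, 295, 317.
n = 14.
P10: r = 1.5; ranks 1–2 are 12, 33; interpolating gives 22.5.
P75: r = 11.25; ranks 11–12 are 228, 273; interpolating gives 239.25.
Difference: 239.25 − 22.5 = 216.75.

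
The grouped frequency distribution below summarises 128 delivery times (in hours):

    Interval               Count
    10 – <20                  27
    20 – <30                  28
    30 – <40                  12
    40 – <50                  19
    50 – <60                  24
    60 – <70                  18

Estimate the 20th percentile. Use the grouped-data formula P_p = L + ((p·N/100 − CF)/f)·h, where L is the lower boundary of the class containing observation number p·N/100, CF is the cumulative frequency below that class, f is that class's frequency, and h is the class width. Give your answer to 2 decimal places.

N = 128; target position k = 20/100 · 128 = 25.6.
Cumulative frequencies: 27, 55, 67, 86, 110, 128.
Observation 25.6 falls in the class 10 – <20.
L = 10, CF = 0, f = 27, h = 10.
P20 = 10 + ((25.6 − 0)/27)·10 = 10 + 9.48148 = 19.4815.

19.48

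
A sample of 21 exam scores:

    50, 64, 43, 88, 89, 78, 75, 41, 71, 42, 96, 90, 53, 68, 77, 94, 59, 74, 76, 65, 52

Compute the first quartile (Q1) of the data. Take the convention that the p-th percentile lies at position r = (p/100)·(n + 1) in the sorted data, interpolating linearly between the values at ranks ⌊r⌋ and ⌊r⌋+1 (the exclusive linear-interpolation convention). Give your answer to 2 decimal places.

Sorted: 41, 42, 43, 50, 52, 53, 59, 64, 65, 68, 71, 74, 75, 76, 77, 78, 88, 89, 90, 94, 96.
n = 21.
r = (25/100)·(21 + 1) = 5.5.
Rank 5 is 52 and rank 6 is 53.
Interpolate: 52 + 0.5·(53 − 52) = 52 + 0.5·1 = 52.5.

52.50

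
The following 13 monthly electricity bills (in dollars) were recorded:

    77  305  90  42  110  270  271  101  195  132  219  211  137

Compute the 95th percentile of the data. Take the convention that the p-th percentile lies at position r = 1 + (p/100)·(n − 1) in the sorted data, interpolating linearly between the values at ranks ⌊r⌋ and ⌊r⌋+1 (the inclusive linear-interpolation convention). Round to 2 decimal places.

Sorted: 42, 77, 90, 101, 110, 132, 137, 195, 211, 219, 270, 271, 305.
n = 13.
r = 1 + (95/100)·(13 − 1) = 1 + 11.4 = 12.4.
Rank 12 is 271 and rank 13 is 305.
Interpolate: 271 + 0.4·(305 − 271) = 271 + 0.4·34 = 284.6.

284.60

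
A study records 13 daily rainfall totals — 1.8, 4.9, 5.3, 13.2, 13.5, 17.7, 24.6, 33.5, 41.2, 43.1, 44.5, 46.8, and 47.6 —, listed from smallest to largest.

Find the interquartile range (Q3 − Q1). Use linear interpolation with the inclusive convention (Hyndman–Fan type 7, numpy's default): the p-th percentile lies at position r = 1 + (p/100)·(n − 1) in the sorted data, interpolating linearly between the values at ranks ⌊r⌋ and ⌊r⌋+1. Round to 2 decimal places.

n = 13.
P25: r = 4 (integer) → 13.2.
P75: r = 10 (integer) → 43.1.
Difference: 43.1 − 13.2 = 29.9.

29.90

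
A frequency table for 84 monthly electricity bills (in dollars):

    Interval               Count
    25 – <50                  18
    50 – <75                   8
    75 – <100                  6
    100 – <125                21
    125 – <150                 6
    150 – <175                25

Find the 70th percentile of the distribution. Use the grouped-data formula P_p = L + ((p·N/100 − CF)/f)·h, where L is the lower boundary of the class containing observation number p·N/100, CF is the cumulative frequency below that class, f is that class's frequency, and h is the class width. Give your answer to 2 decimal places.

149.17

N = 84; target position k = 70/100 · 84 = 58.8.
Cumulative frequencies: 18, 26, 32, 53, 59, 84.
Observation 58.8 falls in the class 125 – <150.
L = 125, CF = 53, f = 6, h = 25.
P70 = 125 + ((58.8 − 53)/6)·25 = 125 + 24.1667 = 149.167.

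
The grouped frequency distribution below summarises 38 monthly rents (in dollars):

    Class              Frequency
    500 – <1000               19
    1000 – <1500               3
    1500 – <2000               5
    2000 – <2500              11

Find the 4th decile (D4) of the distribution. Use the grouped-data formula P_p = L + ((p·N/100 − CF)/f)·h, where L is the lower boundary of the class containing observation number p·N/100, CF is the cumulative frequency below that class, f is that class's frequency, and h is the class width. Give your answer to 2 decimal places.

N = 38; target position k = 40/100 · 38 = 15.2.
Cumulative frequencies: 19, 22, 27, 38.
Observation 15.2 falls in the class 500 – <1000.
L = 500, CF = 0, f = 19, h = 500.
P40 = 500 + ((15.2 − 0)/19)·500 = 500 + 400 = 900.

900.00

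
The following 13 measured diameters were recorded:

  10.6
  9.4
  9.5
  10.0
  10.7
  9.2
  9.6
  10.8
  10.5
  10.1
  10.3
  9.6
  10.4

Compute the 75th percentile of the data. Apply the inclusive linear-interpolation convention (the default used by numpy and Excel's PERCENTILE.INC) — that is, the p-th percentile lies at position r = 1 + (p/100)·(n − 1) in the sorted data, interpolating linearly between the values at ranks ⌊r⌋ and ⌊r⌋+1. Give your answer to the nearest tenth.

Sorted: 9.2, 9.4, 9.5, 9.6, 9.6, 10.0, 10.1, 10.3, 10.4, 10.5, 10.6, 10.7, 10.8.
n = 13.
r = 1 + (75/100)·(13 − 1) = 1 + 9 = 10.
r is an integer, so P75 is the value at rank 10: 10.5.

10.5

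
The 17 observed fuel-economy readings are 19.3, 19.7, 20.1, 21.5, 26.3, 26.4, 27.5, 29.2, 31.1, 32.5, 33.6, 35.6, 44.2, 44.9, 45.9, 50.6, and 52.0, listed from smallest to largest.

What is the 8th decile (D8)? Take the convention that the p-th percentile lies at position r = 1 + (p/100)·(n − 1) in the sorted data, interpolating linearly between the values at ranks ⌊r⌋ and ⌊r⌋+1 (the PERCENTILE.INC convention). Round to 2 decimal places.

n = 17.
r = 1 + (80/100)·(17 − 1) = 1 + 12.8 = 13.8.
Rank 13 is 44.2 and rank 14 is 44.9.
Interpolate: 44.2 + 0.8·(44.9 − 44.2) = 44.2 + 0.8·0.7 = 44.76.

44.76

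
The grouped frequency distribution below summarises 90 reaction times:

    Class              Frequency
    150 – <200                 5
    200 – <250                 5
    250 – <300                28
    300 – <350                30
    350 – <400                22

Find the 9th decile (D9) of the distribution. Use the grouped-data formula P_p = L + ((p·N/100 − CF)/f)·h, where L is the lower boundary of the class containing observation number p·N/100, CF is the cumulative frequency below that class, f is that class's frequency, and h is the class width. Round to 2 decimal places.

379.55

N = 90; target position k = 90/100 · 90 = 81.
Cumulative frequencies: 5, 10, 38, 68, 90.
Observation 81 falls in the class 350 – <400.
L = 350, CF = 68, f = 22, h = 50.
P90 = 350 + ((81 − 68)/22)·50 = 350 + 29.5455 = 379.545.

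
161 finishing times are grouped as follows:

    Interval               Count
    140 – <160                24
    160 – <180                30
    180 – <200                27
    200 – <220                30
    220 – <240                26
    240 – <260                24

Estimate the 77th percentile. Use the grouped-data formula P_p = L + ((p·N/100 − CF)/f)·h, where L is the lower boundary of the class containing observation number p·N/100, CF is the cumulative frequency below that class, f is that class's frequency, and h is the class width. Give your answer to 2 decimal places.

N = 161; target position k = 77/100 · 161 = 123.97.
Cumulative frequencies: 24, 54, 81, 111, 137, 161.
Observation 123.97 falls in the class 220 – <240.
L = 220, CF = 111, f = 26, h = 20.
P77 = 220 + ((123.97 − 111)/26)·20 = 220 + 9.97692 = 229.977.

229.98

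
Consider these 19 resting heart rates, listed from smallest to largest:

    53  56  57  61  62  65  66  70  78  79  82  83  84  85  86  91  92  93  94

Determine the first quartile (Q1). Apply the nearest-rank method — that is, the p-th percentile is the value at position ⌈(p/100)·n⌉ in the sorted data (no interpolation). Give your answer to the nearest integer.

n = 19.
Position = ⌈25/100 · 19⌉ = ⌈4.75⌉ = 5.
The value at rank 5 is 62.

62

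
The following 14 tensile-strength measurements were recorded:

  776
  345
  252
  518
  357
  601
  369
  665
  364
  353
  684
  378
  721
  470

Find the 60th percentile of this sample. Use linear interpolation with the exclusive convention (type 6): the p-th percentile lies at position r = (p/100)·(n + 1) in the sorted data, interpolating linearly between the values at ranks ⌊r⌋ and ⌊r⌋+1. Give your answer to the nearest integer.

518

Sorted: 252, 345, 353, 357, 364, 369, 378, 470, 518, 601, 665, 684, 721, 776.
n = 14.
r = (60/100)·(14 + 1) = 9.
r is an integer, so P60 is the value at rank 9: 518.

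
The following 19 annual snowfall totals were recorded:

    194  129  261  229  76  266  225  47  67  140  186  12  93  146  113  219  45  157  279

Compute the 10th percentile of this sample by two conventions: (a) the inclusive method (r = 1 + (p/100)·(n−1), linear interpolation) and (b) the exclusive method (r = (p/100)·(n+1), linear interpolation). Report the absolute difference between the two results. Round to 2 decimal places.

Sorted: 12, 45, 47, 67, 76, 93, 113, 129, 140, 146, 157, 186, 194, 219, 225, 229, 261, 266, 279.
n = 19.
(a) r = 2.8; between ranks 2 (45) and 3 (47): 46.6.
(b) r = 2 → value at rank 2 = 45.
|46.6 − 45| = 1.6.

1.60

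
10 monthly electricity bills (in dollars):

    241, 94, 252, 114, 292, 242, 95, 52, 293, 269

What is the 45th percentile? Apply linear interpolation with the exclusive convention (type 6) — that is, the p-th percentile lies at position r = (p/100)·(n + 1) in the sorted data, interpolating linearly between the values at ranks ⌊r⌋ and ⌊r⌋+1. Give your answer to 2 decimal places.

234.65

Sorted: 52, 94, 95, 114, 241, 242, 252, 269, 292, 293.
n = 10.
r = (45/100)·(10 + 1) = 4.95.
Rank 4 is 114 and rank 5 is 241.
Interpolate: 114 + 0.95·(241 − 114) = 114 + 0.95·127 = 234.65.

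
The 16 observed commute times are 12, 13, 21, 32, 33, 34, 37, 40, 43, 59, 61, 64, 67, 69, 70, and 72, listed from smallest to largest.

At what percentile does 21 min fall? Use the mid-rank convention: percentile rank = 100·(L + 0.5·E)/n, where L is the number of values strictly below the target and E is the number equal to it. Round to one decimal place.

Count below 21: L = 2; count equal: E = 1; n = 16.
Percentile rank = 100·(2 + 0.5·1)/16 = 100·2.5/16 = 15.62.

15.6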